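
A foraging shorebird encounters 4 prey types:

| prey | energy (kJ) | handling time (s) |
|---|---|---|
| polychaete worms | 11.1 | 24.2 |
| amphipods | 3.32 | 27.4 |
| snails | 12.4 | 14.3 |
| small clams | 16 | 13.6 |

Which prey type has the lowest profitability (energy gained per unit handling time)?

amphipods

In descending order of E/h:
small clams: 16/13.6 = 1.18 kJ/s
snails: 12.4/14.3 = 0.867 kJ/s
polychaete worms: 11.1/24.2 = 0.459 kJ/s
amphipods: 3.32/27.4 = 0.121 kJ/s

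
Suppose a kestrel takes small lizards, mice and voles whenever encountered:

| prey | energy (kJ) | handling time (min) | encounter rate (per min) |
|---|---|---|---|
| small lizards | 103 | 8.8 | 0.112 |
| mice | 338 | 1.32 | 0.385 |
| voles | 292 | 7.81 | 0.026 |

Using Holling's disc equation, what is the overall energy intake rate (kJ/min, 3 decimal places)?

55.345 kJ/min

R = Σλ_iE_i / (1 + Σλ_ih_i)
Numerator: 0.112×103 + 0.385×338 + 0.026×292 = 149.3
Denominator: 1 + 0.112×8.8 + 0.385×1.32 + 0.026×7.81 = 2.697
R = 149.3/2.697 = 55.35 kJ/min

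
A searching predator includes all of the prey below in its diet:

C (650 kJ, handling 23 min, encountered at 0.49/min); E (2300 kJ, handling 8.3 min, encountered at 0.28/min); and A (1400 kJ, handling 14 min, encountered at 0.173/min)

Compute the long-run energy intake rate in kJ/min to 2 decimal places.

70.80 kJ/min

R = (0.49×650 + 0.28×2300 + 0.173×1400) / (1 + 0.49×23 + 0.28×8.3 + 0.173×14) = 1205/17.02 = 70.8 kJ/min.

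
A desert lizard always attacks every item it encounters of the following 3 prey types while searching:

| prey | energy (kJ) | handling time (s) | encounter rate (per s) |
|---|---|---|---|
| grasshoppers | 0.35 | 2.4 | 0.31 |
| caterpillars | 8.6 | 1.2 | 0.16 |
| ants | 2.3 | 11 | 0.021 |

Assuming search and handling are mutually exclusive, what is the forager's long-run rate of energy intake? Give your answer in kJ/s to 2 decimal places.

0.71 kJ/s

R = Σλ_iE_i / (1 + Σλ_ih_i)
Numerator: 0.31×0.35 + 0.16×8.6 + 0.021×2.3 = 1.533
Denominator: 1 + 0.31×2.4 + 0.16×1.2 + 0.021×11 = 2.167
R = 1.533/2.167 = 0.7073 kJ/s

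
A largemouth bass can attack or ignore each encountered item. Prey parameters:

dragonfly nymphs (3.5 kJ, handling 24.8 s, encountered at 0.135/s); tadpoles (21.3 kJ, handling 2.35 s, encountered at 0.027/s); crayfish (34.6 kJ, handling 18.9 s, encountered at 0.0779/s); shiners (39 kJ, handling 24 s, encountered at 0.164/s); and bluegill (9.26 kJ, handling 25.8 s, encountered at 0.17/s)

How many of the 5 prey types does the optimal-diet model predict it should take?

Rank by E/h (kJ/s): tadpoles 9.06, crayfish 1.83, shiners 1.62, bluegill 0.359, dragonfly nymphs 0.141. Include each in turn until the next type's E/h falls below the running intake rate.
Rate on top 1: 0.5408. crayfish: 1.83 > 0.5408 → include.
Rate on top 2: 1.29. shiners: 1.62 > 1.29 → include.
Rate on top 3: 1.494. bluegill: 0.359 < 1.494 → exclude; stop.
Optimal diet: tadpoles, crayfish, shiners — 3 of 5 types.

3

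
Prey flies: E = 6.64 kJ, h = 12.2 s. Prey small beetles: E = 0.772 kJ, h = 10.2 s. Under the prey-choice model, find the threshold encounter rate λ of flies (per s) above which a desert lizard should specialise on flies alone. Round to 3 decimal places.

The zero-one rule: include small beetles iff E₂/h₂ > λE₁/(1+λh₁). Equality gives the switch point.
λE₁h₂ = E₂ + λE₂h₁ ⇒ λ = E₂/(E₁h₂ − E₂h₁) = 0.772/(67.73 − 9.418) = 0.01324 per s.

0.013 per s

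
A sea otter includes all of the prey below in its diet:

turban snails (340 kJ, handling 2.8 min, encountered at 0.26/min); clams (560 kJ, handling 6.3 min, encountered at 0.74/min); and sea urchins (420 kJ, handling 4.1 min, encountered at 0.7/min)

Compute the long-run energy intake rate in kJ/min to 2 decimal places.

86.05 kJ/min

Energy encountered per unit search time: 0.26×340 + 0.74×560 + 0.7×420 = 796.8 kJ/min.
Handling time per unit search time: 0.26×2.8 + 0.74×6.3 + 0.7×4.1 = 8.26.
Rate = 796.8/(1 + 8.26) = 86.05 kJ/min.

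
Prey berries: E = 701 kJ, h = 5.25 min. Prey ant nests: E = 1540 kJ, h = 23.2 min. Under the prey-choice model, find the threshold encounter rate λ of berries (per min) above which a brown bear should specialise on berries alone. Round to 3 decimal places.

Drop ant nests once their profitability E₂/h₂ falls below the rate achievable on berries alone: E₂/h₂ = λE₁/(1 + λh₁).
Solve for λ: λE₁h₂ = E₂(1 + λh₁) → λ(E₁h₂ − E₂h₁) = E₂ → λ = E₂/(E₁h₂ − E₂h₁).
λ = 1540/(701×23.2 − 1540×5.25) = 1540/8178 = 0.1883 per min.

0.188 per min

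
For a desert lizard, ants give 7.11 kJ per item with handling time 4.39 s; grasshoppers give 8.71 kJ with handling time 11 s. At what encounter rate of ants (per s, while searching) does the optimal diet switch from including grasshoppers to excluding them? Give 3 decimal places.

At the threshold, the rate on ants alone equals the profitability of grasshoppers: λ·7.11/(1 + λ·4.39) = 8.71/11 = 0.7918.
Rearranging, λ(7.11 − 0.7918×4.39) = 0.7918, so λ = 0.7918/3.634 = 0.2179 per s.

0.218 per s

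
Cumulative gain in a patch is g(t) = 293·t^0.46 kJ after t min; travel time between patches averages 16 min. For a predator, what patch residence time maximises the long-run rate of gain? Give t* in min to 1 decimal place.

By the marginal value theorem, leave when the instantaneous gain rate g'(t) equals the habitat-wide average g(t)/(T + t).
g'(t) = 0.46·293·t^-0.54. Setting 0.46·293·t^-0.54 = 293·t^0.46/(16+t) gives 0.46(16+t) = t, so 0.54·t = 0.46×16.
t* = 0.46×16/0.54 = 13.63 min.

13.6 min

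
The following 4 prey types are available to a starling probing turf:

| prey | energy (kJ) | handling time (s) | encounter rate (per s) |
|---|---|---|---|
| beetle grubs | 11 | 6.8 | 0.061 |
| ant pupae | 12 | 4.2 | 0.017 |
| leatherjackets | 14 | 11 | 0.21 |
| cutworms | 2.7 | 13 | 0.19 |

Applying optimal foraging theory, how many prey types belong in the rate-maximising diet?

3

E/h in descending order: ant pupae 2.86, beetle grubs 1.62, leatherjackets 1.27, cutworms 0.208 kJ/s. The optimal diet is the largest prefix of this list for which every included type satisfies E_i/h_i > R on the types above it.
Rate on top 1: 0.1904. beetle grubs: 1.62 > 0.1904 → include.
Rate on top 2: 0.5887. leatherjackets: 1.27 > 0.5887 → include.
Rate on top 3: 1.005. cutworms: 0.208 < 1.005 → exclude; stop.
Optimal diet: ant pupae, beetle grubs, leatherjackets — 3 of 4 types.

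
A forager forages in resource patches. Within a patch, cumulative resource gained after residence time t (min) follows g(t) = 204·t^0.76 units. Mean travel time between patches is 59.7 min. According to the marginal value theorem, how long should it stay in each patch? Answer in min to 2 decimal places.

Maximise g(t)/(T+t): set derivative to zero → g'(t)(T+t) = g(t).
g'(t) = 0.76·204·t^-0.24. Setting 0.76·204·t^-0.24 = 204·t^0.76/(59.7+t) gives 0.76(59.7+t) = t, so 0.24·t = 0.76×59.7.
t* = 0.76×59.7/0.24 = 189.1 min.

189.05 min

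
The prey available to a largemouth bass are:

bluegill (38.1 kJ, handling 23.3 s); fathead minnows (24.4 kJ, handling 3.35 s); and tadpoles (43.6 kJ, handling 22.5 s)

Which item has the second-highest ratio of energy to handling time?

Profitability E/h (kJ/s): bluegill = 38.1/23.3 = 1.64, fathead minnows = 24.4/3.35 = 7.28, tadpoles = 43.6/22.5 = 1.94.
Ranked: fathead minnows > tadpoles > bluegill.

tadpoles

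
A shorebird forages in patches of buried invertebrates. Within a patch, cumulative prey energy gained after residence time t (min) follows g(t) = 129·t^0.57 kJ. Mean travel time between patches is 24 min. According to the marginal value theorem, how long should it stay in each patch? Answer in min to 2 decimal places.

31.81 min

By the marginal value theorem, leave when the instantaneous gain rate g'(t) equals the habitat-wide average g(t)/(T + t).
g'(t) = 0.57·129·t^-0.43. Setting 0.57·129·t^-0.43 = 129·t^0.57/(24+t) gives 0.57(24+t) = t, so 0.43·t = 0.57×24.
t* = 0.57×24/0.43 = 31.81 min.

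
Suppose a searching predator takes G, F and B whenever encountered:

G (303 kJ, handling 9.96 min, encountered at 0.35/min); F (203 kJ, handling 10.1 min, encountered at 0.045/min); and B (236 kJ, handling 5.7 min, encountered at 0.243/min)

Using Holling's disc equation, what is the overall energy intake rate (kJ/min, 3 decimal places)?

27.275 kJ/min

R = Σλ_iE_i / (1 + Σλ_ih_i)
Numerator: 0.35×303 + 0.045×203 + 0.243×236 = 172.5
Denominator: 1 + 0.35×9.96 + 0.045×10.1 + 0.243×5.7 = 6.326
R = 172.5/6.326 = 27.28 kJ/min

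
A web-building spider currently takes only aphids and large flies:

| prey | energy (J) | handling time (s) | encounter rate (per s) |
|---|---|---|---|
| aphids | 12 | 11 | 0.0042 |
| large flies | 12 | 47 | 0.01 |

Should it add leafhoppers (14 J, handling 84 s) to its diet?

Intake rate on the current diet: R = (0.0042×12 + 0.01×12) / (1 + 0.0042×11 + 0.01×47) = 0.1704/1.516 = 0.1124 J/s.
Profitability of leafhoppers: 14/84 = 0.1667 J/s.
Since 0.1667 > R, including leafhoppers increases the long-run rate.

Yes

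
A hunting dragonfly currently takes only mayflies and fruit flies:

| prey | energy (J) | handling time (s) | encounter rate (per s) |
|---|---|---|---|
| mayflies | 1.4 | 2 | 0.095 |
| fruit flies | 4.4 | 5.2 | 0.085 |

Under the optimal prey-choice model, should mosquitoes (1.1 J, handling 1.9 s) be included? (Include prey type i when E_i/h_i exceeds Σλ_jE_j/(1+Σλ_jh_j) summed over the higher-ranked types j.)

Current rate: (0.095×1.4 + 0.085×4.4)/(1 + 0.095×2 + 0.085×5.2) = 0.3107 J/s.
mosquitoes: E/h = 1.1/1.9 = 0.5789 J/s.
0.5789 > 0.3107, so adding mosquitoes raises the average — include it.

Yes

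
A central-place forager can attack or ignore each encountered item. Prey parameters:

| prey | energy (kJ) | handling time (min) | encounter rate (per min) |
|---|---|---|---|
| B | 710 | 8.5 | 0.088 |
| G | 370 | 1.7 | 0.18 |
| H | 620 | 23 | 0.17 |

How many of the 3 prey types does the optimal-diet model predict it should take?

Rank by E/h (kJ/min): G 218, B 83.5, H 27. Include each in turn until the next type's E/h falls below the running intake rate.
Rate on top 1: 51. B: 83.5 > 51 → include.
Rate on top 2: 62.84. H: 27 < 62.84 → exclude; stop.
Optimal diet: G, B — 2 of 3 types.

2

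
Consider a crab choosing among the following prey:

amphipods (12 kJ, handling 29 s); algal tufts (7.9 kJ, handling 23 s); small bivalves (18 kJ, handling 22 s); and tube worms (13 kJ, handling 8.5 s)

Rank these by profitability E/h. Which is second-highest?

Profitability E/h (kJ/s): amphipods = 12/29 = 0.414, algal tufts = 7.9/23 = 0.343, small bivalves = 18/22 = 0.818, tube worms = 13/8.5 = 1.53.
Ranked: tube worms > small bivalves > amphipods > algal tufts.

small bivalves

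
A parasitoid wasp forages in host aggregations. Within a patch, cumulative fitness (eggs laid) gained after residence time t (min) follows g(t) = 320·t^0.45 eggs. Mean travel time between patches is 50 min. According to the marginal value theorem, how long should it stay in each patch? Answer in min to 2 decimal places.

By the marginal value theorem, leave when the instantaneous gain rate g'(t) equals the habitat-wide average g(t)/(T + t).
g'(t) = 0.45·320·t^-0.55. Setting 0.45·320·t^-0.55 = 320·t^0.45/(50+t) gives 0.45(50+t) = t, so 0.55·t = 0.45×50.
t* = 0.45×50/0.55 = 40.91 min.

40.91 min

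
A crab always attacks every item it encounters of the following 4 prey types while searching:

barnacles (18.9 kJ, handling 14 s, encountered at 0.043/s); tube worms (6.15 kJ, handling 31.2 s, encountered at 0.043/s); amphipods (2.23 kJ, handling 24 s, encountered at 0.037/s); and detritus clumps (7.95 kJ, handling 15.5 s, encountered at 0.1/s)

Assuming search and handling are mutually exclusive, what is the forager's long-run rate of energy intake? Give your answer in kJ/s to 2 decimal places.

R = Σλ_iE_i / (1 + Σλ_ih_i)
Numerator: 0.043×18.9 + 0.043×6.15 + 0.037×2.23 + 0.1×7.95 = 1.955
Denominator: 1 + 0.043×14 + 0.043×31.2 + 0.037×24 + 0.1×15.5 = 5.382
R = 1.955/5.382 = 0.3632 kJ/s

0.36 kJ/s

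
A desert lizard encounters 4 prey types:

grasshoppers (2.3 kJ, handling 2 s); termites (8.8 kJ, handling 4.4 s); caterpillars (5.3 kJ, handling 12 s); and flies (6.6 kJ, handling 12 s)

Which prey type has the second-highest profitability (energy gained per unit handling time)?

grasshoppers

In descending order of E/h:
termites: 8.8/4.4 = 2 kJ/s
grasshoppers: 2.3/2 = 1.15 kJ/s
flies: 6.6/12 = 0.55 kJ/s
caterpillars: 5.3/12 = 0.442 kJ/s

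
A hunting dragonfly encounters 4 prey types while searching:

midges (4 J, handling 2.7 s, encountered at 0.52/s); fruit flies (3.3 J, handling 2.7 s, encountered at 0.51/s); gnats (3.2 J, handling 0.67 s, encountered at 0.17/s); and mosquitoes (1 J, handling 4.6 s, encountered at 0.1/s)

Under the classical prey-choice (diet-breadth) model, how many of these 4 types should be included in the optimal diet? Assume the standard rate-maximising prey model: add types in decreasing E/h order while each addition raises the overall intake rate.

E/h in descending order: gnats 4.78, midges 1.48, fruit flies 1.22, mosquitoes 0.217 J/s. The optimal diet is the largest prefix of this list for which every included type satisfies E_i/h_i > R on the types above it.
Rate on top 1: 0.4884. midges: 1.48 > 0.4884 → include.
Rate on top 2: 1.042. fruit flies: 1.22 > 1.042 → include.
Rate on top 3: 1.106. mosquitoes: 0.217 < 1.106 → exclude; stop.
Optimal diet: gnats, midges, fruit flies — 3 of 4 types.

3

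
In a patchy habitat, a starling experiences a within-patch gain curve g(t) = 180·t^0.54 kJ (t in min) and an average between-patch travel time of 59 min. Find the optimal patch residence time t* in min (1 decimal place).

Optimal t* satisfies g'(t*) = g(t*)/(T + t*).
g'(t) = 0.54·180·t^-0.46. Setting 0.54·180·t^-0.46 = 180·t^0.54/(59+t) gives 0.54(59+t) = t, so 0.46·t = 0.54×59.
t* = 0.54×59/0.46 = 69.26 min.

69.3 min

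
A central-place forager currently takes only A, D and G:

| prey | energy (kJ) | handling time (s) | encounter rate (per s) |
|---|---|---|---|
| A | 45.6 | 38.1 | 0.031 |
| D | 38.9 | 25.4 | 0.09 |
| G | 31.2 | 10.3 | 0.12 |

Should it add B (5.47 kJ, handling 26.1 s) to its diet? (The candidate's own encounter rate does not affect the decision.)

No

Current rate: (0.031×45.6 + 0.09×38.9 + 0.12×31.2)/(1 + 0.031×38.1 + 0.09×25.4 + 0.12×10.3) = 1.518 kJ/s.
B: E/h = 5.47/26.1 = 0.2096 kJ/s.
Since 0.2096 < R, time spent handling B is better spent searching.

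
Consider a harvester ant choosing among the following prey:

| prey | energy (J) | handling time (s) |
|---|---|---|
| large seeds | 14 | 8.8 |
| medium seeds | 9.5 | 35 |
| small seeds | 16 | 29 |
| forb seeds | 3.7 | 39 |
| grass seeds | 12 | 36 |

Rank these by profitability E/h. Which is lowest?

In descending order of E/h:
large seeds: 14/8.8 = 1.59 J/s
small seeds: 16/29 = 0.552 J/s
grass seeds: 12/36 = 0.333 J/s
medium seeds: 9.5/35 = 0.271 J/s
forb seeds: 3.7/39 = 0.0949 J/s

forb seeds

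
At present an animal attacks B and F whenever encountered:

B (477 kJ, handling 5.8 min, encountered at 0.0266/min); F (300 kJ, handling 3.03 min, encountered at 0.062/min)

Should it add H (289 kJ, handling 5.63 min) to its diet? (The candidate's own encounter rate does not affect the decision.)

On B and F alone, R = ΣλE/(1+Σλh) = 31.29/1.342 = 23.31 kJ/min.
H: E/h = 289/5.63 = 51.33 kJ/min.
51.33 > 23.31, so adding H raises the average — include it.

Yes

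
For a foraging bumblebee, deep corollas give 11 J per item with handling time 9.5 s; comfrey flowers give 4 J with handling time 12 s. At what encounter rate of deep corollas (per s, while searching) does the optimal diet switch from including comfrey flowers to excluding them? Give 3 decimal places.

Drop comfrey flowers once their profitability E₂/h₂ falls below the rate achievable on deep corollas alone: E₂/h₂ = λE₁/(1 + λh₁).
Solve for λ: λE₁h₂ = E₂(1 + λh₁) → λ(E₁h₂ − E₂h₁) = E₂ → λ = E₂/(E₁h₂ − E₂h₁).
λ = 4/(11×12 − 4×9.5) = 4/94 = 0.04255 per s.

0.043 per s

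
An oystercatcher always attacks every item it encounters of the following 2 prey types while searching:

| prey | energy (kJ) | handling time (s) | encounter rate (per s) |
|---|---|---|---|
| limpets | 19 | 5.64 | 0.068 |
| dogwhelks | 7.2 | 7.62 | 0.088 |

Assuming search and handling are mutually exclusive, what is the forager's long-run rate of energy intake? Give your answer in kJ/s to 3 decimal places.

R = (0.068×19 + 0.088×7.2) / (1 + 0.068×5.64 + 0.088×7.62) = 1.926/2.054 = 0.9375 kJ/s.

0.937 kJ/s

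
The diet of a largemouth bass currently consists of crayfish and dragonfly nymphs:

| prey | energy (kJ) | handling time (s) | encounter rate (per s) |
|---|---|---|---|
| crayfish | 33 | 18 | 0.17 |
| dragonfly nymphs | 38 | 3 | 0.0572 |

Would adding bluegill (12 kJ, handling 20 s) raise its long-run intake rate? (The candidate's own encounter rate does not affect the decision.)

On crayfish and dragonfly nymphs alone, R = ΣλE/(1+Σλh) = 7.784/4.232 = 1.839 kJ/s.
Profitability of bluegill: 12/20 = 0.6 kJ/s.
Since 0.6 < R, time spent handling bluegill is better spent searching.

No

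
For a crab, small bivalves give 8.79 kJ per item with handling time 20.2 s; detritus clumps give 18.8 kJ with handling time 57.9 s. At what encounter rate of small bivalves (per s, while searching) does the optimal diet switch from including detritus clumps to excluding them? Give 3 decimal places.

Drop detritus clumps once their profitability E₂/h₂ falls below the rate achievable on small bivalves alone: E₂/h₂ = λE₁/(1 + λh₁).
Solve for λ: λE₁h₂ = E₂(1 + λh₁) → λ(E₁h₂ − E₂h₁) = E₂ → λ = E₂/(E₁h₂ − E₂h₁).
λ = 18.8/(8.79×57.9 − 18.8×20.2) = 18.8/129.2 = 0.1455 per s.

0.146 per s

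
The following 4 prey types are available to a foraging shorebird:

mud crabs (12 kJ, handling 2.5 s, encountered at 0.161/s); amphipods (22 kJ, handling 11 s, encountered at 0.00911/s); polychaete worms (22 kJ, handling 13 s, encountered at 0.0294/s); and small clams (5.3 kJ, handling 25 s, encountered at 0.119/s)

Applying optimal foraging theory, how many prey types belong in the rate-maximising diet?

3

Rank by E/h (kJ/s): mud crabs 4.8, amphipods 2, polychaete worms 1.69, small clams 0.212. Include each in turn until the next type's E/h falls below the running intake rate.
Rate on top 1: 1.378. amphipods: 2 > 1.378 → include.
Rate on top 2: 1.419. polychaete worms: 1.69 > 1.419 → include.
Rate on top 3: 1.474. small clams: 0.212 < 1.474 → exclude; stop.
Optimal diet: mud crabs, amphipods, polychaete worms — 3 of 4 types.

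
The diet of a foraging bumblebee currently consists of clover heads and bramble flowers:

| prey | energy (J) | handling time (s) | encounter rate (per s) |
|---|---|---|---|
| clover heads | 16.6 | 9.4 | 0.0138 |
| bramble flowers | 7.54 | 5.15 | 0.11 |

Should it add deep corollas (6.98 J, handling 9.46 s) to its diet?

Intake rate on the current diet: R = (0.0138×16.6 + 0.11×7.54) / (1 + 0.0138×9.4 + 0.11×5.15) = 1.058/1.696 = 0.624 J/s.
deep corollas: E/h = 6.98/9.46 = 0.7378 J/s.
Since 0.7378 > R, including deep corollas increases the long-run rate.

Yes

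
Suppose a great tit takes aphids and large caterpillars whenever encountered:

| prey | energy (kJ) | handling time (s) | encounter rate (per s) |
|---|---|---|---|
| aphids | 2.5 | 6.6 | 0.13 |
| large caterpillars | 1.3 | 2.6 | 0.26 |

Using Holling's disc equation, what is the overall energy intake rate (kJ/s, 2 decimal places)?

R = (0.13×2.5 + 0.26×1.3) / (1 + 0.13×6.6 + 0.26×2.6) = 0.663/2.534 = 0.2616 kJ/s.

0.26 kJ/s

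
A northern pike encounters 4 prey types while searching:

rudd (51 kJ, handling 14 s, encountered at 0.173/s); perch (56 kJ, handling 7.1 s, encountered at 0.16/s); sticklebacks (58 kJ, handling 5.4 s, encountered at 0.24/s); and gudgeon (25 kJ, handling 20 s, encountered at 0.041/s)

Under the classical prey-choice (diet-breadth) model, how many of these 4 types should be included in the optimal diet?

Profitabilities (E/h, kJ/s): sticklebacks 10.7, perch 7.89, rudd 3.64, gudgeon 1.25. Add prey in this order while the next type's profitability exceeds the intake rate on those already taken.
Rate on top 1: 6.063. perch: 7.89 > 6.063 → include.
Rate on top 2: 6.667. rudd: 3.64 < 6.667 → exclude; stop.
Optimal diet: sticklebacks, perch — 2 of 4 types.

2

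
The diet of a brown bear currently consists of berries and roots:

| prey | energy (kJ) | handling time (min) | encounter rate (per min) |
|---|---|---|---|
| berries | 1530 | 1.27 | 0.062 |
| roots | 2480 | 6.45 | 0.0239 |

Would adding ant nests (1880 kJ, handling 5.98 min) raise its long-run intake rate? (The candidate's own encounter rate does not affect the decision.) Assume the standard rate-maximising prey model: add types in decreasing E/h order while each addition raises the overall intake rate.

Yes

On berries and roots alone, R = ΣλE/(1+Σλh) = 154.1/1.233 = 125 kJ/min.
Profitability of ant nests: 1880/5.98 = 314.4 kJ/min.
Since 314.4 > R, including ant nests increases the long-run rate.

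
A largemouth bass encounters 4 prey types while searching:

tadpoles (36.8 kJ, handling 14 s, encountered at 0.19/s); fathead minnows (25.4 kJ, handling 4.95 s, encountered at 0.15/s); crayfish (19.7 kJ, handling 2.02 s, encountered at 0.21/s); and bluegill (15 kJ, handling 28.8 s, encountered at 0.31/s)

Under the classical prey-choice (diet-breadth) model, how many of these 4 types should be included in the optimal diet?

E/h in descending order: crayfish 9.75, fathead minnows 5.13, tadpoles 2.63, bluegill 0.521 kJ/s. The optimal diet is the largest prefix of this list for which every included type satisfies E_i/h_i > R on the types above it.
Rate on top 1: 2.905. fathead minnows: 5.13 > 2.905 → include.
Rate on top 2: 3.668. tadpoles: 2.63 < 3.668 → exclude; stop.
Optimal diet: crayfish, fathead minnows — 2 of 4 types.

2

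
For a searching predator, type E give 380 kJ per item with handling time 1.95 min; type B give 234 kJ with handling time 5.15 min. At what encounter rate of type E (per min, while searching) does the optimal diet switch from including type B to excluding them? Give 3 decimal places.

Drop type B once their profitability E₂/h₂ falls below the rate achievable on type E alone: E₂/h₂ = λE₁/(1 + λh₁).
Solve for λ: λE₁h₂ = E₂(1 + λh₁) → λ(E₁h₂ − E₂h₁) = E₂ → λ = E₂/(E₁h₂ − E₂h₁).
λ = 234/(380×5.15 − 234×1.95) = 234/1501 = 0.1559 per min.

0.156 per min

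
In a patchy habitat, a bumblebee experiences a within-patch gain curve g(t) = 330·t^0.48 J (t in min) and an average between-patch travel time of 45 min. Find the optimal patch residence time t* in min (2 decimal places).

41.54 min

By the marginal value theorem, leave when the instantaneous gain rate g'(t) equals the habitat-wide average g(t)/(T + t).
g'(t) = 0.48·330·t^-0.52. Setting 0.48·330·t^-0.52 = 330·t^0.48/(45+t) gives 0.48(45+t) = t, so 0.52·t = 0.48×45.
t* = 0.48×45/0.52 = 41.54 min.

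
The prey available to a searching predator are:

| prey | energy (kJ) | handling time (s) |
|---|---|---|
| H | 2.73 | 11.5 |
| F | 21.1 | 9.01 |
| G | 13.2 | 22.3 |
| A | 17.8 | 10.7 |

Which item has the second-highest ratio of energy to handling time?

Profitability E/h (kJ/s): H = 2.73/11.5 = 0.237, F = 21.1/9.01 = 2.34, G = 13.2/22.3 = 0.592, A = 17.8/10.7 = 1.66.
Ranked: F > A > G > H.

A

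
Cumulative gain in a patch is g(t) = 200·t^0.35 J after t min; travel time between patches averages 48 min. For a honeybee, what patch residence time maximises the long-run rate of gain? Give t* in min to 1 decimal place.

By the marginal value theorem, leave when the instantaneous gain rate g'(t) equals the habitat-wide average g(t)/(T + t).
g'(t) = 0.35·200·t^-0.65. Setting 0.35·200·t^-0.65 = 200·t^0.35/(48+t) gives 0.35(48+t) = t, so 0.65·t = 0.35×48.
t* = 0.35×48/0.65 = 25.85 min.

25.8 min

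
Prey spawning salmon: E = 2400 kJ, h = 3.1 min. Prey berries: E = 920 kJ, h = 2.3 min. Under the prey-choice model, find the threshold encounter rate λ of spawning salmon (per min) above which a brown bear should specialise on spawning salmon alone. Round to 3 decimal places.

0.345 per min

Drop berries once their profitability E₂/h₂ falls below the rate achievable on spawning salmon alone: E₂/h₂ = λE₁/(1 + λh₁).
Solve for λ: λE₁h₂ = E₂(1 + λh₁) → λ(E₁h₂ − E₂h₁) = E₂ → λ = E₂/(E₁h₂ − E₂h₁).
λ = 920/(2400×2.3 − 920×3.1) = 920/2668 = 0.3448 per min.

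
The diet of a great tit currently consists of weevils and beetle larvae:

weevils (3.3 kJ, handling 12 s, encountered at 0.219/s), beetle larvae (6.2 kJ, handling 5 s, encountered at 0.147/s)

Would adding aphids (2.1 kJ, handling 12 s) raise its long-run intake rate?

Intake rate on the current diet: R = (0.219×3.3 + 0.147×6.2) / (1 + 0.219×12 + 0.147×5) = 1.634/4.363 = 0.3745 kJ/s.
Profitability of aphids: 2.1/12 = 0.175 kJ/s.
Since 0.175 < R, time spent handling aphids is better spent searching.

No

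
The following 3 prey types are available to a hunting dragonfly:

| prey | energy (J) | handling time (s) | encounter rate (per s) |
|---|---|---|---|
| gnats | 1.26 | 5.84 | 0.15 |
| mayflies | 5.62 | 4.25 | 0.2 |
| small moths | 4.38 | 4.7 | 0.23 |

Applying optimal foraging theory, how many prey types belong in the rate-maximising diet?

2

Profitabilities (E/h, J/s): mayflies 1.32, small moths 0.932, gnats 0.216. Add prey in this order while the next type's profitability exceeds the intake rate on those already taken.
Rate on top 1: 0.6076. small moths: 0.932 > 0.6076 → include.
Rate on top 2: 0.7272. gnats: 0.216 < 0.7272 → exclude; stop.
Optimal diet: mayflies, small moths — 2 of 3 types.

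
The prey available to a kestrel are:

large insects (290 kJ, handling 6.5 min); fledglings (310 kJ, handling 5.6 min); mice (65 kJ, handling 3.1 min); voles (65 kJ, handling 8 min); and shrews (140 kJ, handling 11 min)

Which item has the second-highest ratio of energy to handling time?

Profitability E/h (kJ/min): large insects = 290/6.5 = 44.6, fledglings = 310/5.6 = 55.4, mice = 65/3.1 = 21, voles = 65/8 = 8.12, shrews = 140/11 = 12.7.
Ranked: fledglings > large insects > mice > shrews > voles.

large insects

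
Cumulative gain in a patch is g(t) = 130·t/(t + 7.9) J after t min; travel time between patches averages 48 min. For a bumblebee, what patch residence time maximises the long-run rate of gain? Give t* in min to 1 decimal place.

19.5 min

Maximise g(t)/(T+t): set derivative to zero → g'(t)(T+t) = g(t).
g'(t) = 130·7.9/(t + 7.9)². Setting 130·7.9/(t+7.9)² = 130t/[(t+7.9)(48+t)] gives 7.9(48+t) = t(t+7.9), so t² = 7.9×48 = 379.2.
t* = √379.2 = 19.47 min.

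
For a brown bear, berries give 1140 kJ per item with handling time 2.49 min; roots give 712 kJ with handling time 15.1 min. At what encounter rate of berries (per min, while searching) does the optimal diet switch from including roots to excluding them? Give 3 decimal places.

At the threshold, the rate on berries alone equals the profitability of roots: λ·1140/(1 + λ·2.49) = 712/15.1 = 47.15.
Rearranging, λ(1140 − 47.15×2.49) = 47.15, so λ = 47.15/1023 = 0.04611 per min.

0.046 per min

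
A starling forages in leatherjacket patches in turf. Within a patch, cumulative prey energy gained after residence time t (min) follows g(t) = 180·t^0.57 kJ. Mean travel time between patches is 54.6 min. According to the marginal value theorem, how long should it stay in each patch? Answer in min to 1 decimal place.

72.4 min

Optimal t* satisfies g'(t*) = g(t*)/(T + t*).
g'(t) = 0.57·180·t^-0.43. Setting 0.57·180·t^-0.43 = 180·t^0.57/(54.6+t) gives 0.57(54.6+t) = t, so 0.43·t = 0.57×54.6.
t* = 0.57×54.6/0.43 = 72.38 min.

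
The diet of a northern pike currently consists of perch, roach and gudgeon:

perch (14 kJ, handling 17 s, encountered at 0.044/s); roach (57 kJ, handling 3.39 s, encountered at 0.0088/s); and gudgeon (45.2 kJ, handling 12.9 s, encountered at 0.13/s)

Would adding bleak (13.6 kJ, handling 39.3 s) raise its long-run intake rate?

No

Current rate: (0.044×14 + 0.0088×57 + 0.13×45.2)/(1 + 0.044×17 + 0.0088×3.39 + 0.13×12.9) = 2.024 kJ/s.
bleak: E/h = 13.6/39.3 = 0.3461 kJ/s.
Since 0.3461 < R, time spent handling bleak is better spent searching.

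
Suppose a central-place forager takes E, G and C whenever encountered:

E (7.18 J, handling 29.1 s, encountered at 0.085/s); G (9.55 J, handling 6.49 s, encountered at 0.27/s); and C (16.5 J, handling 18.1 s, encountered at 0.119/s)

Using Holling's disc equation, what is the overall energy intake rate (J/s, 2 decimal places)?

R = (0.085×7.18 + 0.27×9.55 + 0.119×16.5) / (1 + 0.085×29.1 + 0.27×6.49 + 0.119×18.1) = 5.152/7.38 = 0.6982 J/s.

0.70 J/s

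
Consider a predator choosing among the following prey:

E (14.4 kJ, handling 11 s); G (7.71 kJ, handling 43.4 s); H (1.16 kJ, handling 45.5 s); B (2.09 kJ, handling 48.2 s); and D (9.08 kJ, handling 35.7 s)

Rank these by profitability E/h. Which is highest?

E

Profitability E/h (kJ/s): E = 14.4/11 = 1.31, G = 7.71/43.4 = 0.178, H = 1.16/45.5 = 0.0255, B = 2.09/48.2 = 0.0434, D = 9.08/35.7 = 0.254.
Ranked: E > D > G > B > H.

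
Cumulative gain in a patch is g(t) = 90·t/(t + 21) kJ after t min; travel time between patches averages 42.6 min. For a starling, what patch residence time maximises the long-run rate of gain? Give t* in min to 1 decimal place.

Maximise g(t)/(T+t): set derivative to zero → g'(t)(T+t) = g(t).
g'(t) = 90·21/(t + 21)². Setting 90·21/(t+21)² = 90t/[(t+21)(42.6+t)] gives 21(42.6+t) = t(t+21), so t² = 21×42.6 = 894.6.
t* = √894.6 = 29.91 min.

29.9 min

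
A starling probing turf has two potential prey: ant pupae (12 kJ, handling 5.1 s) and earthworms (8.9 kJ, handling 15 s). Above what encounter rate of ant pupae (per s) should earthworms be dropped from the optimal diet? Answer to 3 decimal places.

0.066 per s

Drop earthworms once their profitability E₂/h₂ falls below the rate achievable on ant pupae alone: E₂/h₂ = λE₁/(1 + λh₁).
Solve for λ: λE₁h₂ = E₂(1 + λh₁) → λ(E₁h₂ − E₂h₁) = E₂ → λ = E₂/(E₁h₂ − E₂h₁).
λ = 8.9/(12×15 − 8.9×5.1) = 8.9/134.6 = 0.06612 per s.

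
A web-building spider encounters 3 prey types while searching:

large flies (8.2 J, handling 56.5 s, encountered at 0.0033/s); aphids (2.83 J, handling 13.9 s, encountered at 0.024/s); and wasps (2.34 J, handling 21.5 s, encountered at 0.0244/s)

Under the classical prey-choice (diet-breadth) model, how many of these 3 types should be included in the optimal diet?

Rank by E/h (J/s): aphids 0.204, large flies 0.145, wasps 0.109. Include each in turn until the next type's E/h falls below the running intake rate.
Rate on top 1: 0.05093. large flies: 0.145 > 0.05093 → include.
Rate on top 2: 0.06248. wasps: 0.109 > 0.06248 → include.
Optimal diet: aphids, large flies, wasps — 3 of 3 types.

3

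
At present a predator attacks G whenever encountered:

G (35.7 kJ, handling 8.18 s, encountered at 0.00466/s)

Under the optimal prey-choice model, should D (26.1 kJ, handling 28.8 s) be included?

Yes

Intake rate on the current diet: R = (0.00466×35.7) / (1 + 0.00466×8.18) = 0.1664/1.038 = 0.1603 kJ/s.
Profitability of D: 26.1/28.8 = 0.9062 kJ/s.
Since 0.9062 > R, including D increases the long-run rate.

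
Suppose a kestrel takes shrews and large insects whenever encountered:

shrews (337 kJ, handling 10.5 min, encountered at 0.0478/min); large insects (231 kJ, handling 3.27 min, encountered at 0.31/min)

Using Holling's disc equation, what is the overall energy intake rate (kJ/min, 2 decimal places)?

Energy encountered per unit search time: 0.0478×337 + 0.31×231 = 87.72 kJ/min.
Handling time per unit search time: 0.0478×10.5 + 0.31×3.27 = 1.516.
Rate = 87.72/(1 + 1.516) = 34.87 kJ/min.

34.87 kJ/min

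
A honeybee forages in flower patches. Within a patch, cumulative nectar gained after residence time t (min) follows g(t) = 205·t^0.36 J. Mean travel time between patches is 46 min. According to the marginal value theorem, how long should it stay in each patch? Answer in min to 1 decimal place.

25.9 min

Optimal t* satisfies g'(t*) = g(t*)/(T + t*).
g'(t) = 0.36·205·t^-0.64. Setting 0.36·205·t^-0.64 = 205·t^0.36/(46+t) gives 0.36(46+t) = t, so 0.64·t = 0.36×46.
t* = 0.36×46/0.64 = 25.87 min.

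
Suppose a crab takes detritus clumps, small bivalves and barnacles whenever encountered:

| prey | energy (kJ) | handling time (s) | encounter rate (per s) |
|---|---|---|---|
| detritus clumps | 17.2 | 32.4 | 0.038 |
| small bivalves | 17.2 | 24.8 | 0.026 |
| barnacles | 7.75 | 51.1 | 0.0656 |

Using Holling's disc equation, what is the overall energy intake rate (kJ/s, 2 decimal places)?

0.26 kJ/s

R = Σλ_iE_i / (1 + Σλ_ih_i)
Numerator: 0.038×17.2 + 0.026×17.2 + 0.0656×7.75 = 1.609
Denominator: 1 + 0.038×32.4 + 0.026×24.8 + 0.0656×51.1 = 6.228
R = 1.609/6.228 = 0.2584 kJ/s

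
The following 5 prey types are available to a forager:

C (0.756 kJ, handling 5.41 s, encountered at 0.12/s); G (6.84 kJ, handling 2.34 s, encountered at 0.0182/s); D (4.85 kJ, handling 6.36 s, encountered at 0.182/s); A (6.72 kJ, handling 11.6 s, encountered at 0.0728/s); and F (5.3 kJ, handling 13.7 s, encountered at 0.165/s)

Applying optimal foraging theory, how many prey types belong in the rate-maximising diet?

Rank by E/h (kJ/s): G 2.92, D 0.763, A 0.579, F 0.387, C 0.14. Include each in turn until the next type's E/h falls below the running intake rate.
Rate on top 1: 0.1194. D: 0.763 > 0.1194 → include.
Rate on top 2: 0.4578. A: 0.579 > 0.4578 → include.
Rate on top 3: 0.4915. F: 0.387 < 0.4915 → exclude; stop.
Optimal diet: G, D, A — 3 of 5 types.

3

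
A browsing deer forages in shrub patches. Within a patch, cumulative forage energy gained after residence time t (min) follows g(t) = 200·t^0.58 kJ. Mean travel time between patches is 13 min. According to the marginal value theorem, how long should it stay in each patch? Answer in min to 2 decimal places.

Maximise g(t)/(T+t): set derivative to zero → g'(t)(T+t) = g(t).
g'(t) = 0.58·200·t^-0.42. Setting 0.58·200·t^-0.42 = 200·t^0.58/(13+t) gives 0.58(13+t) = t, so 0.42·t = 0.58×13.
t* = 0.58×13/0.42 = 17.95 min.

17.95 min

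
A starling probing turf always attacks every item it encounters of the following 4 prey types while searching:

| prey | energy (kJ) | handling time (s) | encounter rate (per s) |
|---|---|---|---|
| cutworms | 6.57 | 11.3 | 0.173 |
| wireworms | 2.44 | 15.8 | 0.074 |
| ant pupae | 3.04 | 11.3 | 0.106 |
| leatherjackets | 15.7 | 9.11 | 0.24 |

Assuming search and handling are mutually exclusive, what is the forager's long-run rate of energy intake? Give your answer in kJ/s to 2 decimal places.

0.72 kJ/s

Energy encountered per unit search time: 0.173×6.57 + 0.074×2.44 + 0.106×3.04 + 0.24×15.7 = 5.407 kJ/s.
Handling time per unit search time: 0.173×11.3 + 0.074×15.8 + 0.106×11.3 + 0.24×9.11 = 6.508.
Rate = 5.407/(1 + 6.508) = 0.7202 kJ/s.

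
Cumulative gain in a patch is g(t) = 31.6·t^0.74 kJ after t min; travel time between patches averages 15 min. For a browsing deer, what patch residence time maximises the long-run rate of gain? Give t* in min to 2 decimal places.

Optimal t* satisfies g'(t*) = g(t*)/(T + t*).
g'(t) = 0.74·31.6·t^-0.26. Setting 0.74·31.6·t^-0.26 = 31.6·t^0.74/(15+t) gives 0.74(15+t) = t, so 0.26·t = 0.74×15.
t* = 0.74×15/0.26 = 42.69 min.

42.69 min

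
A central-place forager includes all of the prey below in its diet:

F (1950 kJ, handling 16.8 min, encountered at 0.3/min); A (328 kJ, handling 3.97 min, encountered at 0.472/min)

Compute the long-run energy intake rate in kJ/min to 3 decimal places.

93.484 kJ/min

R = Σλ_iE_i / (1 + Σλ_ih_i)
Numerator: 0.3×1950 + 0.472×328 = 739.8
Denominator: 1 + 0.3×16.8 + 0.472×3.97 = 7.914
R = 739.8/7.914 = 93.48 kJ/min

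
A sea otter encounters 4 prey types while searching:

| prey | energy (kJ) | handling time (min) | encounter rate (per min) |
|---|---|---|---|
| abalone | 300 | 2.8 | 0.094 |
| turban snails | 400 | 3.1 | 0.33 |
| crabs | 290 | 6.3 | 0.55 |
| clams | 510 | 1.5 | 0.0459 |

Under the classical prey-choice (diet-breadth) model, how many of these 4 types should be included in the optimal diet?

3

E/h in descending order: clams 340, turban snails 129, abalone 107, crabs 46 kJ/min. The optimal diet is the largest prefix of this list for which every included type satisfies E_i/h_i > R on the types above it.
Rate on top 1: 21.9. turban snails: 129 > 21.9 → include.
Rate on top 2: 74.29. abalone: 107 > 74.29 → include.
Rate on top 3: 77.96. crabs: 46 < 77.96 → exclude; stop.
Optimal diet: clams, turban snails, abalone — 3 of 4 types.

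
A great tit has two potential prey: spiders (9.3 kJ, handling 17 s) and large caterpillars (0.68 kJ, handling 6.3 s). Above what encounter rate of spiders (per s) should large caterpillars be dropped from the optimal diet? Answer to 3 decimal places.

0.014 per s

The zero-one rule: include large caterpillars iff E₂/h₂ > λE₁/(1+λh₁). Equality gives the switch point.
λE₁h₂ = E₂ + λE₂h₁ ⇒ λ = E₂/(E₁h₂ − E₂h₁) = 0.68/(58.59 − 11.56) = 0.01446 per s.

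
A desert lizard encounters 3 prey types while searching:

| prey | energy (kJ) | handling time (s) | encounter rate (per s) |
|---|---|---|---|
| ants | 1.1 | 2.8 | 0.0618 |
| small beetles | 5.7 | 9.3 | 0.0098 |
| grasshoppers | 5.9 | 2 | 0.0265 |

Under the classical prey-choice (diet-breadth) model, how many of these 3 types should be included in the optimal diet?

3

E/h in descending order: grasshoppers 2.95, small beetles 0.613, ants 0.393 kJ/s. The optimal diet is the largest prefix of this list for which every included type satisfies E_i/h_i > R on the types above it.
Rate on top 1: 0.1485. small beetles: 0.613 > 0.1485 → include.
Rate on top 2: 0.1855. ants: 0.393 > 0.1855 → include.
Optimal diet: grasshoppers, small beetles, ants — 3 of 3 types.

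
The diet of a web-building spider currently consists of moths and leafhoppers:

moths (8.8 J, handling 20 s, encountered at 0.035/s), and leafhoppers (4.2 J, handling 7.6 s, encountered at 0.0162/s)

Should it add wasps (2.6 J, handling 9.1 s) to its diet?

Yes

On moths and leafhoppers alone, R = ΣλE/(1+Σλh) = 0.376/1.823 = 0.2063 J/s.
Profitability of wasps: 2.6/9.1 = 0.2857 J/s.
Since 0.2857 > R, including wasps increases the long-run rate.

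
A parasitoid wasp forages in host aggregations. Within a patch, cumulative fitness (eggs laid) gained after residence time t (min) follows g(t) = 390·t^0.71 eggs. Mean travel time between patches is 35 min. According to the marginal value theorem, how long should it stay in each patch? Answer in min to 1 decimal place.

Maximise g(t)/(T+t): set derivative to zero → g'(t)(T+t) = g(t).
g'(t) = 0.71·390·t^-0.29. Setting 0.71·390·t^-0.29 = 390·t^0.71/(35+t) gives 0.71(35+t) = t, so 0.29·t = 0.71×35.
t* = 0.71×35/0.29 = 85.69 min.

85.7 min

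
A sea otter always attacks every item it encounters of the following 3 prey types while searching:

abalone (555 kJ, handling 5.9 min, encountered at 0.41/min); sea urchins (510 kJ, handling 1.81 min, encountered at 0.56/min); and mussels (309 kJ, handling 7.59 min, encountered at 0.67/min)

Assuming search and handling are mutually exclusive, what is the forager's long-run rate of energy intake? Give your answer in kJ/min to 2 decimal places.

Energy encountered per unit search time: 0.41×555 + 0.56×510 + 0.67×309 = 720.2 kJ/min.
Handling time per unit search time: 0.41×5.9 + 0.56×1.81 + 0.67×7.59 = 8.518.
Rate = 720.2/(1 + 8.518) = 75.67 kJ/min.

75.67 kJ/min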